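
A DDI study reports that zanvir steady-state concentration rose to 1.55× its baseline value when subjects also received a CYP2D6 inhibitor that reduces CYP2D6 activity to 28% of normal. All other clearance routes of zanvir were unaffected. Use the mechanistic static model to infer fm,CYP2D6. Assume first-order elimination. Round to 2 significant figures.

CL'/CL = 1 / 1.55 = 0.6452
0.28·fm + (1 − fm) = 0.6452
fm = (0.6452 − 1) / (0.28 − 1) = 0.49

0.49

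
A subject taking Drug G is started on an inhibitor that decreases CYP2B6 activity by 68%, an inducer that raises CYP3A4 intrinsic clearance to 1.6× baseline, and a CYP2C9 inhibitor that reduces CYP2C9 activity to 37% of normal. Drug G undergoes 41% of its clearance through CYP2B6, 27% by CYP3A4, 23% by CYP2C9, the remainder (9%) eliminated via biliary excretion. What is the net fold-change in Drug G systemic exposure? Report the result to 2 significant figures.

CYP2B6: 0.41 × 0.32 = 0.1312
CYP3A4: 0.27 × 1.6 = 0.432
CYP2C9: 0.23 × 0.37 = 0.0851
Other: 0.09 (unchanged)
New clearance relative to baseline: 0.1312 + 0.432 + 0.0851 + 0.09 = 0.7383.
Systemic exposure ∝ 1/CL: fold-change = 1 / 0.7383 = 1.4.

1.4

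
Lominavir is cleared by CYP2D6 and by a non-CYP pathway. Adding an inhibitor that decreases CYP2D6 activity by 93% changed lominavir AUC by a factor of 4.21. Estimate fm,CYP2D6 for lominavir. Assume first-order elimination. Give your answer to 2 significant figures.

0.82

Let x = fm,CYP2D6. Because AUC ∝ 1/CL, relative clearance fell to 1/4.21 = 0.2375.
Setting x·0.07 + (1 − x) = 0.2375 and solving: x = (0.2375 − 1)/(0.07 − 1) = 0.82.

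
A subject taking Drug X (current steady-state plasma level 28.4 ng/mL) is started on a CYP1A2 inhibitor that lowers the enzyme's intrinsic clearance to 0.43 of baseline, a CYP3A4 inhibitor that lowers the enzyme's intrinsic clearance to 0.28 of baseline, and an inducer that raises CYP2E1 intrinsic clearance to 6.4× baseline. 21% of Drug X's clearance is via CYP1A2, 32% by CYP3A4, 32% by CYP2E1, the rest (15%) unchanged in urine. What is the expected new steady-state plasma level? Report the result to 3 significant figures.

The CYP1A2 pathway (21% of clearance) drops to 0.43× activity: 0.21 × 0.43 = 0.0903.
The CYP3A4 pathway (32% of clearance) drops to 0.28× activity: 0.32 × 0.28 = 0.0896.
The CYP2E1 pathway (32% of clearance) is boosted to 6.4× activity: 0.32 × 6.4 = 2.048.
The remaining 15% of clearance is unaffected.
CL_new/CL_old = 0.0903 + 0.0896 + 2.048 + 0.15 = 2.3779.
Dividing the baseline by the relative clearance: 28.4 / 2.3779 = 11.9 ng/mL.

11.9 ng/mL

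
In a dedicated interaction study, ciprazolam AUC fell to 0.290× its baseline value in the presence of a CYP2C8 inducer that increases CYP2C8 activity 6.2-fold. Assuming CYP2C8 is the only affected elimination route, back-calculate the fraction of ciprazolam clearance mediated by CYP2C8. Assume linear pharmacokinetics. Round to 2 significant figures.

0.47

Call the CYP2C8 fraction fm. After the interaction, CL_new/CL_old = fm × 6.2 + (1 − fm).
AUC ratio = 1 / (new CL fraction), so new CL fraction = 1 / 0.290 = 3.448.
fm × 6.2 + 1 − fm = 3.448  ⇒  fm × (6.2 − 1) = 2.448  ⇒  fm = 0.47.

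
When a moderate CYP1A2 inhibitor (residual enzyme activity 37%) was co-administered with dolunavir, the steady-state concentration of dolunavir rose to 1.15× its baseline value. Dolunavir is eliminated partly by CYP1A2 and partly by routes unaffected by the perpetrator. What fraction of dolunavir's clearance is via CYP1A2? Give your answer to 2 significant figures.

CL'/CL = 1 / 1.15 = 0.8696
0.37·fm + (1 − fm) = 0.8696
fm = (0.8696 − 1) / (0.37 − 1) = 0.21

0.21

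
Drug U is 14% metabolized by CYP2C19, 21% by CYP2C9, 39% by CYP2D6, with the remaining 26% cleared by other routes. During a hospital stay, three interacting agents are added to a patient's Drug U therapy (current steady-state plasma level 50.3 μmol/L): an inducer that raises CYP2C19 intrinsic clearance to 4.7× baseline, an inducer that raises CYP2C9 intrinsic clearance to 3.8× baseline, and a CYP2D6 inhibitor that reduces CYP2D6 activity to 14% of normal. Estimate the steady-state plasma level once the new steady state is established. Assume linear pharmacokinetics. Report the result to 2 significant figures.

CYP2C19: 0.14 × 4.7 = 0.658
CYP2C9: 0.21 × 3.8 = 0.798
CYP2D6: 0.39 × 0.14 = 0.0546
Other: 0.26 (unchanged)
Relative clearance = 0.658 + 0.798 + 0.0546 + 0.26 = 1.7706.
New steady-state plasma level = 50.3 / 1.7706 = 28 μmol/L (concentration scales inversely with clearance).

28 μmol/L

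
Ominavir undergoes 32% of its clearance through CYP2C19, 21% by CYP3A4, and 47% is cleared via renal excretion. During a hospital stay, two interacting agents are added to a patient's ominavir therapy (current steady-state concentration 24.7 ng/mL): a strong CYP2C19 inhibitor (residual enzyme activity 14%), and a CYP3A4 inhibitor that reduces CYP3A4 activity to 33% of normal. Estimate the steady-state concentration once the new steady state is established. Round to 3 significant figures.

42.3 ng/mL

The CYP2C19 pathway (32% of clearance) is reduced to 0.14× activity: 0.32 × 0.14 = 0.0448.
The CYP3A4 pathway (21% of clearance) drops to 0.33× activity: 0.21 × 0.33 = 0.0693.
Non-CYP routes (47%) are unchanged.
New clearance relative to baseline: 0.0448 + 0.0693 + 0.47 = 0.5841.
New steady-state concentration = 24.7 / 0.5841 = 42.3 ng/mL (concentration scales inversely with clearance).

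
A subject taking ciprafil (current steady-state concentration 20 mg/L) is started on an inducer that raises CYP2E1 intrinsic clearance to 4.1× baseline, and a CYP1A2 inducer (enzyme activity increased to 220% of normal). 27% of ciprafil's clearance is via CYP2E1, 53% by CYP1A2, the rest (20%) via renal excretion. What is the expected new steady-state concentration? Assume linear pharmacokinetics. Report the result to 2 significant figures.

8.1 mg/L

CYP2E1: 0.27 × 4.1 = 1.107
CYP1A2: 0.53 × 2.2 = 1.166
Other: 0.2 (unchanged)
New clearance relative to baseline: 1.107 + 1.166 + 0.2 = 2.473.
Dividing the baseline by the relative clearance: 20 / 2.473 = 8.1 mg/L.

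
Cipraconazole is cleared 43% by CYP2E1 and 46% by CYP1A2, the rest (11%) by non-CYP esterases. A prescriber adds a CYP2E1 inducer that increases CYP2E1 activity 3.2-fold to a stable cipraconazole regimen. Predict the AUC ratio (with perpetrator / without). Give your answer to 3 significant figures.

0.514

CYP2E1: 0.43 × 3.2 = 1.376
CYP1A2: 0.46 (unchanged)
Other: 0.11 (unchanged)
CL_new/CL_old = 1.376 + 0.46 + 0.11 = 1.946.
AUC ratio = CL_old/CL_new = 1 / 1.946 = 0.514.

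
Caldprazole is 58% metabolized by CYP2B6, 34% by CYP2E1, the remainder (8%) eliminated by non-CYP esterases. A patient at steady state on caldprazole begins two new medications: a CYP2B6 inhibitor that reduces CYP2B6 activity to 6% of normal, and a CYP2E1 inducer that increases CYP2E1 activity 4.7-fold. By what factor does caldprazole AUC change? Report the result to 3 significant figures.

0.584

The CYP2B6 pathway (58% of clearance) falls to 0.06× activity: 0.58 × 0.06 = 0.0348.
The CYP2E1 pathway (34% of clearance) is boosted to 4.7× activity: 0.34 × 4.7 = 1.598.
The remaining 8% of clearance is unaffected.
CL_new/CL_old = 0.0348 + 1.598 + 0.08 = 1.7128.
AUC ∝ 1/CL: fold-change = 1 / 1.7128 = 0.584.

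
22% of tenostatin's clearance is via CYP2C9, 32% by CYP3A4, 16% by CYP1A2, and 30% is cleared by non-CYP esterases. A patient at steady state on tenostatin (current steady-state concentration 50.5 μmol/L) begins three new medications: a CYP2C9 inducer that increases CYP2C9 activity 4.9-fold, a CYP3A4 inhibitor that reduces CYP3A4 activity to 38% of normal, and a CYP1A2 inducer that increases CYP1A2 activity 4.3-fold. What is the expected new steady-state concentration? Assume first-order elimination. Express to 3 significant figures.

23.1 μmol/L

The CYP2C9 pathway (22% of clearance) increases to 4.9× activity: 0.22 × 4.9 = 1.078.
The CYP3A4 pathway (32% of clearance) drops to 0.38× activity: 0.32 × 0.38 = 0.1216.
The CYP1A2 pathway (16% of clearance) is boosted to 4.3× activity: 0.16 × 4.3 = 0.688.
The remaining 30% of clearance is unaffected.
Relative clearance = 1.078 + 0.1216 + 0.688 + 0.3 = 2.1876.
New steady-state concentration = 50.5 / 2.1876 = 23.1 μmol/L (concentration scales inversely with clearance).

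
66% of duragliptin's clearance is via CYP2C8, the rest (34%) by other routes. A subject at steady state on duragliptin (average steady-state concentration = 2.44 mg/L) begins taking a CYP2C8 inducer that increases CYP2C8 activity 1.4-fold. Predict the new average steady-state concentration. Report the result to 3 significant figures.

1.93 mg/L

The CYP2C8 pathway (66% of clearance) rises to 1.4× activity: 0.66 × 1.4 = 0.924.
The remaining 34% of clearance is unaffected.
New clearance relative to baseline: 0.924 + 0.34 = 1.264.
New average steady-state concentration = baseline ÷ relative clearance = 2.44 / 1.264 = 1.93 mg/L.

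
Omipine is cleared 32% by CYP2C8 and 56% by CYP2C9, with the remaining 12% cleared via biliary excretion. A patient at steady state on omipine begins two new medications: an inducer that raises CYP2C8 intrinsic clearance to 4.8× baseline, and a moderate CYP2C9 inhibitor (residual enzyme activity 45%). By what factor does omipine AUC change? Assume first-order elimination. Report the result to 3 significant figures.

0.524

The CYP2C8 pathway (32% of clearance) increases to 4.8× activity: 0.32 × 4.8 = 1.536.
The CYP2C9 pathway (56% of clearance) falls to 0.45× activity: 0.56 × 0.45 = 0.252.
The remaining 12% of clearance is unaffected.
CL_new/CL_old = 1.536 + 0.252 + 0.12 = 1.908.
Because AUC varies inversely with clearance, the combined effect is 1 / 1.908 = 0.524.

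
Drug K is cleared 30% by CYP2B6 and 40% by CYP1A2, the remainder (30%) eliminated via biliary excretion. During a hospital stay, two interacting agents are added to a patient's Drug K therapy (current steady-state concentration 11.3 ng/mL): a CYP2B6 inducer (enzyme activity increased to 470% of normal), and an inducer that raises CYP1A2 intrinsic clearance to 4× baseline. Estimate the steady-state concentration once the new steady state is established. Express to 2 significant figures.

The CYP2B6 pathway (30% of clearance) is boosted to 4.7× activity: 0.3 × 4.7 = 1.41.
The CYP1A2 pathway (40% of clearance) is boosted to 4× activity: 0.4 × 4 = 1.6.
Non-CYP routes (30%) are unchanged.
Relative clearance = 1.41 + 1.6 + 0.3 = 3.31.
New steady-state concentration = 11.3 / 3.31 = 3.4 ng/mL (concentration scales inversely with clearance).

3.4 ng/mL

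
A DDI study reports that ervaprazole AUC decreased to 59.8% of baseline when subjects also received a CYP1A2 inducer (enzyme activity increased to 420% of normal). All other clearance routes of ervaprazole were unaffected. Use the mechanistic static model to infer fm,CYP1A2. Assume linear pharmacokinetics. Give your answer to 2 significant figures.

0.21

Let fm be the CYP1A2 fraction. New clearance relative to baseline = fm × 4.2 + (1 − fm).
AUC ratio = 1 / (new CL fraction), so new CL fraction = 1 / 0.598 = 1.672.
fm × 4.2 + 1 − fm = 1.672  ⇒  fm × (4.2 − 1) = 0.6722  ⇒  fm = 0.21.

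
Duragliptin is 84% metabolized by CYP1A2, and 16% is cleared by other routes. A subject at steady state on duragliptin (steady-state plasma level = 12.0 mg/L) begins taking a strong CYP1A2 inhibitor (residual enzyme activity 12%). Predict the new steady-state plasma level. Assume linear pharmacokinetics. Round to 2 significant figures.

The CYP1A2 pathway (84% of clearance) falls to 0.12× activity: 0.84 × 0.12 = 0.1008.
Non-CYP routes (16%) are unchanged.
New clearance relative to baseline: 0.1008 + 0.16 = 0.2608.
Steady-state plasma level ∝ 1/CL, so new value = 12.0 / 0.2608 = 46 mg/L.

46 mg/L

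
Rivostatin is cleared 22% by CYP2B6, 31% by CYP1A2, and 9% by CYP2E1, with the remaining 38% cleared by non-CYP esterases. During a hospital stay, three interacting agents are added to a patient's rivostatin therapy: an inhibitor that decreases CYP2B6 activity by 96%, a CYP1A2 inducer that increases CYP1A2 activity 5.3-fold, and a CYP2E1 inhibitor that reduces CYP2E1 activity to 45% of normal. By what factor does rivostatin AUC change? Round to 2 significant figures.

CYP2B6: 0.22 × 0.04 = 0.0088
CYP1A2: 0.31 × 5.3 = 1.643
CYP2E1: 0.09 × 0.45 = 0.0405
Other: 0.38 (unchanged)
New clearance relative to baseline: 0.0088 + 1.643 + 0.0405 + 0.38 = 2.0723.
Net AUC ratio = 1 / 2.0723 = 0.48.

0.48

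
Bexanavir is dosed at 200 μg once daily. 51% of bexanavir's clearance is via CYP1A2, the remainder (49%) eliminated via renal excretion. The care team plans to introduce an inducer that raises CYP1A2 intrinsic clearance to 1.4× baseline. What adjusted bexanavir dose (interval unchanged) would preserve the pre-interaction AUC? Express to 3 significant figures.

CYP1A2: 0.51 × 1.4 = 0.714
Other: 0.49 (unchanged)
CL_new/CL_old = 0.714 + 0.49 = 1.204.
To maintain the same steady-state level, dose must scale with clearance: new dose = 200 × 1.204 = 241 μg.

241 μg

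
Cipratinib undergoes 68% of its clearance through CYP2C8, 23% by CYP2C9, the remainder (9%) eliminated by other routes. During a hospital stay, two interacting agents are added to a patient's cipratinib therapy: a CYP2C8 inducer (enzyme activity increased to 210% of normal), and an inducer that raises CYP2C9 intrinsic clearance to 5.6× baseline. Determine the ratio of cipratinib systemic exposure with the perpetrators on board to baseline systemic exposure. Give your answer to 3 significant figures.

The CYP2C8 pathway (68% of clearance) rises to 2.1× activity: 0.68 × 2.1 = 1.428.
The CYP2C9 pathway (23% of clearance) increases to 5.6× activity: 0.23 × 5.6 = 1.288.
The remaining 9% of clearance is unaffected.
Relative clearance = 1.428 + 1.288 + 0.09 = 2.806.
Systemic exposure ∝ 1/CL: fold-change = 1 / 2.806 = 0.356.

0.356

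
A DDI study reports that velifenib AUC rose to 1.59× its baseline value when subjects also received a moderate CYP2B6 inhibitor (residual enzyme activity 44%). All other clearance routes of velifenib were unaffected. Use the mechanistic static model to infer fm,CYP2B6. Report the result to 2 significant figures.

CL'/CL = 1 / 1.59 = 0.6289
0.44·fm + (1 − fm) = 0.6289
fm = (0.6289 − 1) / (0.44 − 1) = 0.66

0.66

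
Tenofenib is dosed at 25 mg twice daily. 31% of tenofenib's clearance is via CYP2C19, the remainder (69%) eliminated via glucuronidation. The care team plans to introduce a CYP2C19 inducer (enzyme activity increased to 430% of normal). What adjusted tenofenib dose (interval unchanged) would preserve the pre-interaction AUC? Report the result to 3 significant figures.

The CYP2C19 pathway (31% of clearance) rises to 4.3× activity: 0.31 × 4.3 = 1.333.
Non-CYP routes (69%) are unchanged.
CL_new/CL_old = 1.333 + 0.69 = 2.023.
Exposure is unchanged when dose changes in proportion to clearance. New dose = 25 mg × 2.023 = 50.6 mg.

50.6 mg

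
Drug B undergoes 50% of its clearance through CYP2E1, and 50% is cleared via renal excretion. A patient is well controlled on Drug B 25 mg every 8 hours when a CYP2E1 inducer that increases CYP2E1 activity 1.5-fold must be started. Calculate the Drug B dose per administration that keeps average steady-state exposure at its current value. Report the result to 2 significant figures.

The CYP2E1 pathway (50% of clearance) is boosted to 1.5× activity: 0.5 × 1.5 = 0.75.
The remaining 50% of clearance is unaffected.
CL_new/CL_old = 0.75 + 0.5 = 1.25.
Css,avg = (dose rate)/CL, so holding Css fixed requires dose ∝ CL: 25 × 1.25 = 31 mg.

31 mg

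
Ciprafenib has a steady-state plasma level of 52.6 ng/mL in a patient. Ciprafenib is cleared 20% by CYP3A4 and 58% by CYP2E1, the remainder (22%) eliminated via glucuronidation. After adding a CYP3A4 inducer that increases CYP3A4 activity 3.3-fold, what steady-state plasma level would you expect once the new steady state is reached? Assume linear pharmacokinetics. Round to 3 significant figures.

36.0 ng/mL

CYP3A4: 0.2 × 3.3 = 0.66
CYP2E1: 0.58 (unchanged)
Other: 0.22 (unchanged)
CL_new/CL_old = 0.66 + 0.58 + 0.22 = 1.46.
With dosing unchanged, steady-state plasma level scales as 1/CL: 52.6 / 1.46 = 36.0 ng/mL.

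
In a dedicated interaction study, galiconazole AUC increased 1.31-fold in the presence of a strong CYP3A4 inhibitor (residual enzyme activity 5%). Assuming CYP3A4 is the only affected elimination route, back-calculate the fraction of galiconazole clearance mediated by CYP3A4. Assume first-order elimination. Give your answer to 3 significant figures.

0.249

CL'/CL = 1 / 1.31 = 0.7634
0.05·fm + (1 − fm) = 0.7634
fm = (0.7634 − 1) / (0.05 − 1) = 0.249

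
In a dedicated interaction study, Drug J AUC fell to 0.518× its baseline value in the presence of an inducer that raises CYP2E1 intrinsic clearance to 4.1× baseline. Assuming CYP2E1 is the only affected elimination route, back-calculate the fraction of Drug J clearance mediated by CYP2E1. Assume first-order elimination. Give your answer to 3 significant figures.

0.300

Let x = fm,CYP2E1. Because AUC ∝ 1/CL, relative clearance rose to 1/0.518 = 1.931.
Only the CYP2E1 route changed, so 1.931 = x·4.1 + (1 − x), giving x = 0.300.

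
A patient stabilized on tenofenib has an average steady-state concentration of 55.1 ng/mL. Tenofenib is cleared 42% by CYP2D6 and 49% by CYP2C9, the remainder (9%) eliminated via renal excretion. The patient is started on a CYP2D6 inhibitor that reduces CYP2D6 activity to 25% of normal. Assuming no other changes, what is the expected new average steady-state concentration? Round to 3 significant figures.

CYP2D6: 0.42 × 0.25 = 0.105
CYP2C9: 0.49 (unchanged)
Other: 0.09 (unchanged)
New clearance relative to baseline: 0.105 + 0.49 + 0.09 = 0.685.
New average steady-state concentration = baseline ÷ relative clearance = 55.1 / 0.685 = 80.4 ng/mL.

80.4 ng/mL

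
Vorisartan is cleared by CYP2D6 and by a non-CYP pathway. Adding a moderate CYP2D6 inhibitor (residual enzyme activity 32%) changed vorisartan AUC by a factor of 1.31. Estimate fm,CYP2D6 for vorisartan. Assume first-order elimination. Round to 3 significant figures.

Write x for the fraction cleared via CYP2D6. The observed AUC change means clearance fell to 1/1.31 = 0.7634 of baseline.
Setting x·0.32 + (1 − x) = 0.7634 and solving: x = (0.7634 − 1)/(0.32 − 1) = 0.348.

0.348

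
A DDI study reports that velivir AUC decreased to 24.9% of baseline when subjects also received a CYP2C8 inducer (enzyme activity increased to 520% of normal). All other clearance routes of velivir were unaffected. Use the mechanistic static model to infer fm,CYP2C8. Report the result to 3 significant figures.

Let x = fm,CYP2C8. Because AUC ∝ 1/CL, relative clearance rose to 1/0.249 = 4.016.
Setting x·5.2 + (1 − x) = 4.016 and solving: x = (4.016 − 1)/(5.2 − 1) = 0.718.

0.718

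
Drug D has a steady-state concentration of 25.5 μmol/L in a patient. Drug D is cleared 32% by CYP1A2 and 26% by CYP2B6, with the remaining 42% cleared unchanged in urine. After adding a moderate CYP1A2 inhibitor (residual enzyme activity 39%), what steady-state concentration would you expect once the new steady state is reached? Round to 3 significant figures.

31.7 μmol/L

CYP1A2: 0.32 × 0.39 = 0.1248
CYP2B6: 0.26 (unchanged)
Other: 0.42 (unchanged)
CL_new/CL_old = 0.1248 + 0.26 + 0.42 = 0.8048.
New steady-state concentration = baseline ÷ relative clearance = 25.5 / 0.8048 = 31.7 μmol/L.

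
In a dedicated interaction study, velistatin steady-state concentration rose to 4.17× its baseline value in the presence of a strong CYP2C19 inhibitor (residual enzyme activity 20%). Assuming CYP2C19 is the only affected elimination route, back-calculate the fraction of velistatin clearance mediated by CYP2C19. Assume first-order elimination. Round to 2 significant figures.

Write x for the fraction cleared via CYP2C19. The observed steady-state concentration change means clearance fell to 1/4.17 = 0.2398 of baseline.
Setting x·0.2 + (1 − x) = 0.2398 and solving: x = (0.2398 − 1)/(0.2 − 1) = 0.95.

0.95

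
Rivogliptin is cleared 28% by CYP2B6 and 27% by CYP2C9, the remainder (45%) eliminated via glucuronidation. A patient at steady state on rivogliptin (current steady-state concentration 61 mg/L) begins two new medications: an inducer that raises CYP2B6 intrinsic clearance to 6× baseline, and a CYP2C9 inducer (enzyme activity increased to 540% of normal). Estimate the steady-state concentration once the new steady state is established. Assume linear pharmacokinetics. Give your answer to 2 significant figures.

17 mg/L

The CYP2B6 pathway (28% of clearance) is boosted to 6× activity: 0.28 × 6 = 1.68.
The CYP2C9 pathway (27% of clearance) is boosted to 5.4× activity: 0.27 × 5.4 = 1.458.
Non-CYP routes (45%) are unchanged.
New clearance relative to baseline: 1.68 + 1.458 + 0.45 = 3.588.
New steady-state concentration = 61 / 3.588 = 17 mg/L (concentration scales inversely with clearance).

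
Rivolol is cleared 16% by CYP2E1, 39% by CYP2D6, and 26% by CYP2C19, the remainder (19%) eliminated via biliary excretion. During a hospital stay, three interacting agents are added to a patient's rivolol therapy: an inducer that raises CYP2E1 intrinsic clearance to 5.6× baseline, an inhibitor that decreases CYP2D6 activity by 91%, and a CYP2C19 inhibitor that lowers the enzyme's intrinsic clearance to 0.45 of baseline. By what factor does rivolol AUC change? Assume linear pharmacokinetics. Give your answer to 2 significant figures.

CYP2E1: 0.16 × 5.6 = 0.896
CYP2D6: 0.39 × 0.09 = 0.0351
CYP2C19: 0.26 × 0.45 = 0.117
Other: 0.19 (unchanged)
New clearance relative to baseline: 0.896 + 0.0351 + 0.117 + 0.19 = 1.2381.
AUC ∝ 1/CL: fold-change = 1 / 1.2381 = 0.81.

0.81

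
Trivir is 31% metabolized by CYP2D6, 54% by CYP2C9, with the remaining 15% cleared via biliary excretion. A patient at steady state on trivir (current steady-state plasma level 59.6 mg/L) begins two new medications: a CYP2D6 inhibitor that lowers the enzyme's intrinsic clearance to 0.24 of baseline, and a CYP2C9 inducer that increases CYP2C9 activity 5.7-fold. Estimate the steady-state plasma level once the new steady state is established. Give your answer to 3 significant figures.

18.0 mg/L

The CYP2D6 pathway (31% of clearance) is reduced to 0.24× activity: 0.31 × 0.24 = 0.0744.
The CYP2C9 pathway (54% of clearance) rises to 5.7× activity: 0.54 × 5.7 = 3.078.
Non-CYP routes (15%) are unchanged.
Relative clearance = 0.0744 + 3.078 + 0.15 = 3.3024.
Dividing the baseline by the relative clearance: 59.6 / 3.3024 = 18.0 mg/L.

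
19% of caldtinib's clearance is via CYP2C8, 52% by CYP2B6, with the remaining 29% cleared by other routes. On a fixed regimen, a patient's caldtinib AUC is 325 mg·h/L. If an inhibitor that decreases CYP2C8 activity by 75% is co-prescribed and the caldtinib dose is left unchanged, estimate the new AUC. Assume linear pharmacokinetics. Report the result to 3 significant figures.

379 mg·h/L

The CYP2C8 pathway (19% of clearance) falls to 0.25× activity: 0.19 × 0.25 = 0.0475.
CYP2B6 (52%) and the residual 29% are unaffected.
CL_new/CL_old = 0.0475 + 0.52 + 0.29 = 0.8575.
With dosing unchanged, AUC scales as 1/CL: 325 / 0.8575 = 379 mg·h/L.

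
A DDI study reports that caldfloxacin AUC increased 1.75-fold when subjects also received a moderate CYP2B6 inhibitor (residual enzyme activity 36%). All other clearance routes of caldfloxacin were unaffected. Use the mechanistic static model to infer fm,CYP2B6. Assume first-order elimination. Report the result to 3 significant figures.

0.670

CL'/CL = 1 / 1.75 = 0.5714
0.36·fm + (1 − fm) = 0.5714
fm = (0.5714 − 1) / (0.36 − 1) = 0.670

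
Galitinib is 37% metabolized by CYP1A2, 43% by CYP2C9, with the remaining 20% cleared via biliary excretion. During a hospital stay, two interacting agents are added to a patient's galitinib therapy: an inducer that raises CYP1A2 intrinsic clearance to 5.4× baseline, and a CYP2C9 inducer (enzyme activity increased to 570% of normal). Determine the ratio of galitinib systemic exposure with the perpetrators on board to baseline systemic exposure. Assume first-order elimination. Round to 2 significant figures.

The CYP1A2 pathway (37% of clearance) increases to 5.4× activity: 0.37 × 5.4 = 1.998.
The CYP2C9 pathway (43% of clearance) is boosted to 5.7× activity: 0.43 × 5.7 = 2.451.
The remaining 20% of clearance is unaffected.
CL_new/CL_old = 1.998 + 2.451 + 0.2 = 4.649.
Net systemic exposure ratio = 1 / 4.649 = 0.22.

0.22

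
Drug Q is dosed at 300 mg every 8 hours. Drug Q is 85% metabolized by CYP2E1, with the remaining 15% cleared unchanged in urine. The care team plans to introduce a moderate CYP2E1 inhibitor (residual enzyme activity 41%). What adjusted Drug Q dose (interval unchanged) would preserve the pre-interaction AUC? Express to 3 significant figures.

150 mg

CYP2E1: 0.85 × 0.41 = 0.3485
Other: 0.15 (unchanged)
Relative clearance = 0.3485 + 0.15 = 0.4985.
Css,avg = (dose rate)/CL, so holding Css fixed requires dose ∝ CL: 300 × 0.4985 = 150 mg.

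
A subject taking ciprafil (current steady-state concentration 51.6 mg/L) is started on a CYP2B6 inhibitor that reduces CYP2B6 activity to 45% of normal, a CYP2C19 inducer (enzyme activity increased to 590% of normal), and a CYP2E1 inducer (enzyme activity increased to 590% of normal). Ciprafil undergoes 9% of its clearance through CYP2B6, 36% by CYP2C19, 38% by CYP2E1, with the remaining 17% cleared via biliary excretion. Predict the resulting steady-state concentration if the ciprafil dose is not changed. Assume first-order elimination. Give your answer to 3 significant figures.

The CYP2B6 pathway (9% of clearance) drops to 0.45× activity: 0.09 × 0.45 = 0.0405.
The CYP2C19 pathway (36% of clearance) increases to 5.9× activity: 0.36 × 5.9 = 2.124.
The CYP2E1 pathway (38% of clearance) rises to 5.9× activity: 0.38 × 5.9 = 2.242.
Non-CYP routes (17%) are unchanged.
New clearance relative to baseline: 0.0405 + 2.124 + 2.242 + 0.17 = 4.5765.
Steady-state concentration ∝ 1/CL: new value = 51.6 / 4.5765 = 11.3 mg/L.

11.3 mg/L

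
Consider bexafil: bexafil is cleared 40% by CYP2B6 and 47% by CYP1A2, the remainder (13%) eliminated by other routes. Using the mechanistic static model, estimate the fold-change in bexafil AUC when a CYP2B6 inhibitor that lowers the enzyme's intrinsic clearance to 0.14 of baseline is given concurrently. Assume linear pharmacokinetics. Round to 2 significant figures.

1.5

The CYP2B6 pathway (40% of clearance) falls to 0.14× activity: 0.4 × 0.14 = 0.056.
CYP1A2 (47%) and the residual 13% are unaffected.
Relative clearance = 0.056 + 0.47 + 0.13 = 0.656.
AUC ratio = CL_old/CL_new = 1 / 0.656 = 1.5.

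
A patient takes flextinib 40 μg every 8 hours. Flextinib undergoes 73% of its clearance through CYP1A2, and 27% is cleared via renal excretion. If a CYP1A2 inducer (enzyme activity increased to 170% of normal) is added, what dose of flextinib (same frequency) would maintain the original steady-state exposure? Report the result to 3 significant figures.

60.4 μg

The CYP1A2 pathway (73% of clearance) is boosted to 1.7× activity: 0.73 × 1.7 = 1.241.
Non-CYP routes (27%) are unchanged.
CL_new/CL_old = 1.241 + 0.27 = 1.511.
To maintain the same steady-state level, dose must scale with clearance: new dose = 40 × 1.511 = 60.4 μg.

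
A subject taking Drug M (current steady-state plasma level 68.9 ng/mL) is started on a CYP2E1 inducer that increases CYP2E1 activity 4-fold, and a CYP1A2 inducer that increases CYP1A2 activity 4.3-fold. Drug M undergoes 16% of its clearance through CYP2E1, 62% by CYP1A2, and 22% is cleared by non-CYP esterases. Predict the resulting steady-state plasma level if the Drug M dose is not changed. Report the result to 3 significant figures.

CYP2E1: 0.16 × 4 = 0.64
CYP1A2: 0.62 × 4.3 = 2.666
Other: 0.22 (unchanged)
New clearance relative to baseline: 0.64 + 2.666 + 0.22 = 3.526.
Steady-state plasma level ∝ 1/CL: new value = 68.9 / 3.526 = 19.5 ng/mL.

19.5 ng/mL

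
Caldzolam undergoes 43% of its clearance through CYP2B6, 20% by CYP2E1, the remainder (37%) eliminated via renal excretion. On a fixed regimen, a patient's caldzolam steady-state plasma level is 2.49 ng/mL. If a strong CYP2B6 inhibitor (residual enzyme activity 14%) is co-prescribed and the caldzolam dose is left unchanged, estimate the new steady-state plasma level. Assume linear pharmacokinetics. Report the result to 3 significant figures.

3.95 ng/mL

The CYP2B6 pathway (43% of clearance) is reduced to 0.14× activity: 0.43 × 0.14 = 0.0602.
CYP2E1 (20%) and the residual 37% are unaffected.
Relative clearance = 0.0602 + 0.2 + 0.37 = 0.6302.
Steady-state plasma level ∝ 1/CL, so new value = 2.49 / 0.6302 = 3.95 ng/mL.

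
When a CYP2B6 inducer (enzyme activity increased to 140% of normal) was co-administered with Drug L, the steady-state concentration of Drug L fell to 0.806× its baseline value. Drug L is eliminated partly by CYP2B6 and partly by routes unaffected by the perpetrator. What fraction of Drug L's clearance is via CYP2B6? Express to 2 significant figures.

0.60

CL'/CL = 1 / 0.806 = 1.241
1.4·fm + (1 − fm) = 1.241
fm = (1.241 − 1) / (1.4 − 1) = 0.60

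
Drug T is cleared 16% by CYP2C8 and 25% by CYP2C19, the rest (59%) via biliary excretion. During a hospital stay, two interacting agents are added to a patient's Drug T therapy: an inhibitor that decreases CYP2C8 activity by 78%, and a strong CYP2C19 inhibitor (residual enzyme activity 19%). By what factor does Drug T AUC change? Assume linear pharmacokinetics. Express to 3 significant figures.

1.49

The CYP2C8 pathway (16% of clearance) drops to 0.22× activity: 0.16 × 0.22 = 0.0352.
The CYP2C19 pathway (25% of clearance) drops to 0.19× activity: 0.25 × 0.19 = 0.0475.
The remaining 59% of clearance is unaffected.
CL_new/CL_old = 0.0352 + 0.0475 + 0.59 = 0.6727.
Net AUC ratio = 1 / 0.6727 = 1.49.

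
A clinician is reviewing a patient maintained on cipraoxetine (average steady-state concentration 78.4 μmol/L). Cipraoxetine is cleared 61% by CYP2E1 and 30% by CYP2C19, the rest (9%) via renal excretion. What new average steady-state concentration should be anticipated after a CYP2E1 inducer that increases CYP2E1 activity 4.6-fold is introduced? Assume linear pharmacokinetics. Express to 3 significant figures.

CYP2E1: 0.61 × 4.6 = 2.806
CYP2C19: 0.3 (unchanged)
Other: 0.09 (unchanged)
Relative clearance = 2.806 + 0.3 + 0.09 = 3.196.
With dosing unchanged, average steady-state concentration scales as 1/CL: 78.4 / 3.196 = 24.5 μmol/L.

24.5 μmol/L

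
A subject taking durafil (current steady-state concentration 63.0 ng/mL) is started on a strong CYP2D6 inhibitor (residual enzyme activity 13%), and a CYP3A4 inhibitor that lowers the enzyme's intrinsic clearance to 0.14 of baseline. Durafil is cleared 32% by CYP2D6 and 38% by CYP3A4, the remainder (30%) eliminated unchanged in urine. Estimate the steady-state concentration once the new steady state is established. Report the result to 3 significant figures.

160 ng/mL

The CYP2D6 pathway (32% of clearance) falls to 0.13× activity: 0.32 × 0.13 = 0.0416.
The CYP3A4 pathway (38% of clearance) drops to 0.14× activity: 0.38 × 0.14 = 0.0532.
The remaining 30% of clearance is unaffected.
CL_new/CL_old = 0.0416 + 0.0532 + 0.3 = 0.3948.
Dividing the baseline by the relative clearance: 63.0 / 0.3948 = 160 ng/mL.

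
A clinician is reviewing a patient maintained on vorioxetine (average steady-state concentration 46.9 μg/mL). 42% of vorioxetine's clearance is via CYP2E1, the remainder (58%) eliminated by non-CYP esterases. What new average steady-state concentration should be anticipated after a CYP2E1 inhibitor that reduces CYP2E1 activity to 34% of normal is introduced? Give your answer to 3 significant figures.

CYP2E1: 0.42 × 0.34 = 0.1428
Other: 0.58 (unchanged)
New clearance relative to baseline: 0.1428 + 0.58 = 0.7228.
Average steady-state concentration ∝ 1/CL, so new value = 46.9 / 0.7228 = 64.9 μg/mL.

64.9 μg/mL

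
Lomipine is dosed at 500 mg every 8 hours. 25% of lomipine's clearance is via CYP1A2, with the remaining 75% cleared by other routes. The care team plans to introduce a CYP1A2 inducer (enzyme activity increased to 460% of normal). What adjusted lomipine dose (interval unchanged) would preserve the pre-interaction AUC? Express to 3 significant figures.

CYP1A2: 0.25 × 4.6 = 1.15
Other: 0.75 (unchanged)
CL_new/CL_old = 1.15 + 0.75 = 1.9.
To maintain the same steady-state level, dose must scale with clearance: new dose = 500 × 1.9 = 950 mg.

950 mg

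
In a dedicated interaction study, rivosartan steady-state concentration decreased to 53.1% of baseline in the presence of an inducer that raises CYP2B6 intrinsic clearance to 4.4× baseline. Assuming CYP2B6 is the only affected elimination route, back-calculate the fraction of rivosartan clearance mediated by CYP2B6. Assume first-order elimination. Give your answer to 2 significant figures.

0.26

CL'/CL = 1 / 0.531 = 1.883
4.4·fm + (1 − fm) = 1.883
fm = (1.883 − 1) / (4.4 − 1) = 0.26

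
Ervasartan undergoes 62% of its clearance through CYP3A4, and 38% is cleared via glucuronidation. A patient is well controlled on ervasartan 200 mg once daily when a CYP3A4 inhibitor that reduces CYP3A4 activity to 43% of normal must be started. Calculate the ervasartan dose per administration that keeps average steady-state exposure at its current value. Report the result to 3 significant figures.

The CYP3A4 pathway (62% of clearance) is reduced to 0.43× activity: 0.62 × 0.43 = 0.2666.
Non-CYP routes (38%) are unchanged.
New clearance relative to baseline: 0.2666 + 0.38 = 0.6466.
Css,avg = (dose rate)/CL, so holding Css fixed requires dose ∝ CL: 200 × 0.6466 = 129 mg.

129 mg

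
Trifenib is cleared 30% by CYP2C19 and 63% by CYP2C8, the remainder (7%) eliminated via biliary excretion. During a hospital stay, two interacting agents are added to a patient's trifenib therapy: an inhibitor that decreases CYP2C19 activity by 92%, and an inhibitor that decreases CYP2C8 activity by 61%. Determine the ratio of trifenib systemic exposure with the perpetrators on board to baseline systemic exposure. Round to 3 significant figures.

2.94

The CYP2C19 pathway (30% of clearance) falls to 0.08× activity: 0.3 × 0.08 = 0.024.
The CYP2C8 pathway (63% of clearance) drops to 0.39× activity: 0.63 × 0.39 = 0.2457.
The remaining 7% of clearance is unaffected.
Relative clearance = 0.024 + 0.2457 + 0.07 = 0.3397.
Because systemic exposure varies inversely with clearance, the combined effect is 1 / 0.3397 = 2.94.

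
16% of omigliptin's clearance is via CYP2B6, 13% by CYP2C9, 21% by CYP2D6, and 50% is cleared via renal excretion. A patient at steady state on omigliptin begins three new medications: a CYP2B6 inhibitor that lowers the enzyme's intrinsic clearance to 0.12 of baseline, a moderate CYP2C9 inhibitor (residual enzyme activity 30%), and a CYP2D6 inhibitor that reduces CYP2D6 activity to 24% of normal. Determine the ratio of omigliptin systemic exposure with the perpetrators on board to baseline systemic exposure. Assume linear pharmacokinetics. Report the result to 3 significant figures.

1.64

The CYP2B6 pathway (16% of clearance) drops to 0.12× activity: 0.16 × 0.12 = 0.0192.
The CYP2C9 pathway (13% of clearance) is reduced to 0.3× activity: 0.13 × 0.3 = 0.039.
The CYP2D6 pathway (21% of clearance) drops to 0.24× activity: 0.21 × 0.24 = 0.0504.
The remaining 50% of clearance is unaffected.
New clearance relative to baseline: 0.0192 + 0.039 + 0.0504 + 0.5 = 0.6086.
Net systemic exposure ratio = 1 / 0.6086 = 1.64.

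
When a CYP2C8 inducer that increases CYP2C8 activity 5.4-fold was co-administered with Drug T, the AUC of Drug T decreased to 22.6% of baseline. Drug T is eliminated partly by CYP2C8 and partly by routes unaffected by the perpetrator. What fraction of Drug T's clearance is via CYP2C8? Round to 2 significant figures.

0.78

Let x = fm,CYP2C8. Because AUC ∝ 1/CL, relative clearance rose to 1/0.226 = 4.425.
Setting x·5.4 + (1 − x) = 4.425 and solving: x = (4.425 − 1)/(5.4 − 1) = 0.78.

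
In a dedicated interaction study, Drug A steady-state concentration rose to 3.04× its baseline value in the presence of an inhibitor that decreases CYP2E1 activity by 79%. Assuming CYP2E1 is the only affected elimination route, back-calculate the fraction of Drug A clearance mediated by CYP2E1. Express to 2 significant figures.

0.85

Write x for the fraction cleared via CYP2E1. The observed steady-state concentration change means clearance fell to 1/3.04 = 0.3289 of baseline.
Only the CYP2E1 route changed, so 0.3289 = x·0.21 + (1 − x), giving x = 0.85.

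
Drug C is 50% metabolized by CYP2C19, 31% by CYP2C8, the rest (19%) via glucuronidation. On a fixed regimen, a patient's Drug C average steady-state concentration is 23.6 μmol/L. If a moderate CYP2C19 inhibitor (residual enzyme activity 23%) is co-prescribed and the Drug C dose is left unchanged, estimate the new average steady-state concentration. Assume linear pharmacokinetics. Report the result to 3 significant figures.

38.4 μmol/L

The CYP2C19 pathway (50% of clearance) falls to 0.23× activity: 0.5 × 0.23 = 0.115.
CYP2C8 (31%) and the residual 19% are unaffected.
CL_new/CL_old = 0.115 + 0.31 + 0.19 = 0.615.
With dosing unchanged, average steady-state concentration scales as 1/CL: 23.6 / 0.615 = 38.4 μmol/L.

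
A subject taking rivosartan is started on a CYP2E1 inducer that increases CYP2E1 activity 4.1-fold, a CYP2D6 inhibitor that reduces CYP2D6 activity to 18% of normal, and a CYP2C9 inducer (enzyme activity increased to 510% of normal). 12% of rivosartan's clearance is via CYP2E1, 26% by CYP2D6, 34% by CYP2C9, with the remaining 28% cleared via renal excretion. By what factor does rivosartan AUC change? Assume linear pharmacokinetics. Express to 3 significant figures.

0.392

The CYP2E1 pathway (12% of clearance) rises to 4.1× activity: 0.12 × 4.1 = 0.492.
The CYP2D6 pathway (26% of clearance) falls to 0.18× activity: 0.26 × 0.18 = 0.0468.
The CYP2C9 pathway (34% of clearance) increases to 5.1× activity: 0.34 × 5.1 = 1.734.
The remaining 28% of clearance is unaffected.
Relative clearance = 0.492 + 0.0468 + 1.734 + 0.28 = 2.5528.
Net AUC ratio = 1 / 2.5528 = 0.392.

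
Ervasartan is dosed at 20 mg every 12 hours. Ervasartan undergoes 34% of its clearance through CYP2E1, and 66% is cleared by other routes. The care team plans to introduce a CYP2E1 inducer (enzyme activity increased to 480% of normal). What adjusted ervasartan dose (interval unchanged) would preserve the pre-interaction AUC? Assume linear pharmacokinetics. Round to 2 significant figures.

The CYP2E1 pathway (34% of clearance) increases to 4.8× activity: 0.34 × 4.8 = 1.632.
Non-CYP routes (66%) are unchanged.
CL_new/CL_old = 1.632 + 0.66 = 2.292.
Css,avg = (dose rate)/CL, so holding Css fixed requires dose ∝ CL: 20 × 2.292 = 46 mg.

46 mg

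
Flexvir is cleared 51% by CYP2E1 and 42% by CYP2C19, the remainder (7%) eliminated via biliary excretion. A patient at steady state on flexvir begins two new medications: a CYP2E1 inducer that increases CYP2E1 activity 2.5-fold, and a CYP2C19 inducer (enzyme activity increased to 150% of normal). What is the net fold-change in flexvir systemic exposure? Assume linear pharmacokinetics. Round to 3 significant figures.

CYP2E1: 0.51 × 2.5 = 1.275
CYP2C19: 0.42 × 1.5 = 0.63
Other: 0.07 (unchanged)
CL_new/CL_old = 1.275 + 0.63 + 0.07 = 1.975.
Systemic exposure ∝ 1/CL: fold-change = 1 / 1.975 = 0.506.

0.506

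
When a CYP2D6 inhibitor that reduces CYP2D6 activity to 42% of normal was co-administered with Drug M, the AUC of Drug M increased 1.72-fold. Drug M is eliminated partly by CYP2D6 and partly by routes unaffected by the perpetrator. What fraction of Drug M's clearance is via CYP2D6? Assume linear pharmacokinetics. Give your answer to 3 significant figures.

Let fm be the CYP2D6 fraction. New clearance relative to baseline = fm × 0.42 + (1 − fm).
AUC ratio = 1 / (new CL fraction), so new CL fraction = 1 / 1.72 = 0.5814.
fm × 0.42 + 1 − fm = 0.5814  ⇒  fm × (0.42 − 1) = −0.4186  ⇒  fm = 0.722.

0.722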